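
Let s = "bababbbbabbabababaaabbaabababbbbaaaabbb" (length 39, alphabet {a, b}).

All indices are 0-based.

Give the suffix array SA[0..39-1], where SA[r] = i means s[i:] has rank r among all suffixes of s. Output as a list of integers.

[32, 17, 33, 22, 18, 34, 15, 13, 11, 23, 25, 1, 19, 8, 35, 27, 3, 38, 31, 16, 21, 14, 12, 10, 24, 0, 7, 26, 2, 37, 30, 20, 9, 6, 36, 29, 5, 28, 4]

rank→(start, suffix):
  0 → (32, 'aaaabbb')
  1 → (17, 'aaabbaabababbbbaaaabbb')
  2 → (33, 'aaabbb')
  3 → (22, 'aabababbbbaaaabbb')
  4 → (18, 'aabbaabababbbbaaaabbb')
  5 → (34, 'aabbb')
  6 → (15, 'abaaabbaabababbbbaaaabbb')
  7 → (13, 'ababaaabbaabababbbbaaaabbb')
  8 → (11, 'abababaaabbaabababbbbaaaabbb')
  9 → (23, 'abababbbbaaaabbb')
  10 → (25, 'ababbbbaaaabbb')
  11 → (1, 'ababbbbabbabababaaabbaabababbbbaaaabbb')
  12 → (19, 'abbaabababbbbaaaabbb')
  13 → (8, 'abbabababaaabbaabababbbbaaaabbb')
  14 → (35, 'abbb')
  15 → (27, 'abbbbaaaabbb')
  16 → (3, 'abbbbabbabababaaabbaabababbbbaaaabbb')
  17 → (38, 'b')
  18 → (31, 'baaaabbb')
  19 → (16, 'baaabbaabababbbbaaaabbb')
  20 → (21, 'baabababbbbaaaabbb')
  21 → (14, 'babaaabbaabababbbbaaaabbb')
  22 → (12, 'bababaaabbaabababbbbaaaabbb')
  23 → (10, 'babababaaabbaabababbbbaaaabbb')
  24 → (24, 'bababbbbaaaabbb')
  25 → (0, 'bababbbbabbabababaaabbaabababbbbaaaabbb')
  26 → (7, 'babbabababaaabbaabababbbbaaaabbb')
  27 → (26, 'babbbbaaaabbb')
  28 → (2, 'babbbbabbabababaaabbaabababbbbaaaabbb')
  29 → (37, 'bb')
  30 → (30, 'bbaaaabbb')
  31 → (20, 'bbaabababbbbaaaabbb')
  32 → (9, 'bbabababaaabbaabababbbbaaaabbb')
  33 → (6, 'bbabbabababaaabbaabababbbbaaaabbb')
  34 → (36, 'bbb')
  35 → (29, 'bbbaaaabbb')
  36 → (5, 'bbbabbabababaaabbaabababbbbaaaabbb')
  37 → (28, 'bbbbaaaabbb')
  38 → (4, 'bbbbabbabababaaabbaabababbbbaaaabbb')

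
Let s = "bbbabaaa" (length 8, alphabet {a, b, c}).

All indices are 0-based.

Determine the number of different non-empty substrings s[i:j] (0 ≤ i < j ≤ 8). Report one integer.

sorted suffixes:
  #0 SA[0]=7  'a'
  #1 SA[1]=6  'aa'
  #2 SA[2]=5  'aaa'
  #3 SA[3]=3  'abaaa'
  #4 SA[4]=4  'baaa'
  #5 SA[5]=2  'babaaa'
  #6 SA[6]=1  'bbabaaa'
  #7 SA[7]=0  'bbbabaaa'

SA = [7, 6, 5, 3, 4, 2, 1, 0]
[i] adj suffixes → lcp
  [1] 7/6 → 1 ('a')
  [2] 6/5 → 2 ('aa')
  [3] 5/3 → 1 ('a')
  [4] 3/4 → 0 ('')
  [5] 4/2 → 2 ('ba')
  [6] 2/1 → 1 ('b')
  [7] 1/0 → 2 ('bb')

n(n+1)/2 = 8·9/2 = 36
Σ LCP = 0 + 1 + 2 + 1 + 0 + 2 + 1 + 2 = 9
distinct = 36 − 9 = 27

27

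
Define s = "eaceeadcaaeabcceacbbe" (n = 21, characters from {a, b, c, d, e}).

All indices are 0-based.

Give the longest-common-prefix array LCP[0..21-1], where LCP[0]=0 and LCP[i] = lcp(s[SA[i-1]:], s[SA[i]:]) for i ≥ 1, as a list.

[0, 1, 1, 2, 1, 1, 0, 1, 1, 0, 1, 1, 1, 2, 0, 0, 1, 2, 3, 2, 1]

rank | idx | suffix
   0 |   8 | aaeabcceacbbe
   1 |  11 | abcceacbbe
   2 |  16 | acbbe
   3 |   1 | aceeadcaaeabcceacbbe
   4 |   5 | adcaaeabcceacbbe
   5 |   9 | aeabcceacbbe
   6 |  18 | bbe
   7 |  12 | bcceacbbe
   8 |  19 | be
   9 |   7 | caaeabcceacbbe
  10 |  17 | cbbe
  11 |  13 | cceacbbe
  12 |  14 | ceacbbe
  13 |   2 | ceeadcaaeabcceacbbe
  14 |   6 | dcaaeabcceacbbe
  15 |  20 | e
  16 |  10 | eabcceacbbe
  17 |  15 | eacbbe
  18 |   0 | eaceeadcaaeabcceacbbe
  19 |   4 | eadcaaeabcceacbbe
  20 |   3 | eeadcaaeabcceacbbe

SA = [8, 11, 16, 1, 5, 9, 18, 12, 19, 7, 17, 13, 14, 2, 6, 20, 10, 15, 0, 4, 3]
[i] adj suffixes → lcp
  [1] 8/11 → 1 ('a')
  [2] 11/16 → 1 ('a')
  [3] 16/1 → 2 ('ac')
  [4] 1/5 → 1 ('a')
  [5] 5/9 → 1 ('a')
  [6] 9/18 → 0 ('')
  [7] 18/12 → 1 ('b')
  [8] 12/19 → 1 ('b')
  [9] 19/7 → 0 ('')
  [10] 7/17 → 1 ('c')
  [11] 17/13 → 1 ('c')
  [12] 13/14 → 1 ('c')
  [13] 14/2 → 2 ('ce')
  [14] 2/6 → 0 ('')
  [15] 6/20 → 0 ('')
  [16] 20/10 → 1 ('e')
  [17] 10/15 → 2 ('ea')
  [18] 15/0 → 3 ('eac')
  [19] 0/4 → 2 ('ea')
  [20] 4/3 → 1 ('e')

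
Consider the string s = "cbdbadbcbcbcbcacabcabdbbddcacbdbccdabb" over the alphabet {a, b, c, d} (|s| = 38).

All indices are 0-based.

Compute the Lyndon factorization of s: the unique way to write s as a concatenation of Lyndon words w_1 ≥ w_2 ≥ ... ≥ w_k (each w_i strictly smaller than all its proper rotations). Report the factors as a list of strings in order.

emit factor 1: 'c' (i=0, period=1)
emit factor 2: 'bd' (i=1, period=2)
emit factor 3: 'b' (i=3, period=1)
emit factor 4: 'adbcbcbcbc' (i=4, period=10)
emit factor 5: 'ac' (i=14, period=2)
emit factor 6: 'abcabdbbddcacbdbccd' (i=16, period=19)
emit factor 7: 'abb' (i=35, period=3)

["c", "bd", "b", "adbcbcbcbc", "ac", "abcabdbbddcacbdbccd", "abb"]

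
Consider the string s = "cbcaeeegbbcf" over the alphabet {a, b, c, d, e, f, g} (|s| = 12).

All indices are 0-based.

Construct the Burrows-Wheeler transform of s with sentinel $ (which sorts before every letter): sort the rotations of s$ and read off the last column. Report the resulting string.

rank  rotation       last
    0  $cbcaeeegbbcf  f
    1  aeeegbbcf$cbc  c
    2  bbcf$cbcaeeeg  g
    3  bcaeeegbbcf$c  c
    4  bcf$cbcaeeegb  b
    5  caeeegbbcf$cb  b
    6  cbcaeeegbbcf$  $
    7  cf$cbcaeeegbb  b
    8  eeegbbcf$cbca  a
    9  eegbbcf$cbcae  e
   10  egbbcf$cbcaee  e
   11  f$cbcaeeegbbc  c
   12  gbbcf$cbcaeee  e

fcgcbb$baeece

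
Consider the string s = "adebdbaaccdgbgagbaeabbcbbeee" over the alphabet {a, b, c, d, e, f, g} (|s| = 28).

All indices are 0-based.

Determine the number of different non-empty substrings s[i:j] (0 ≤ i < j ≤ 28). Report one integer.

rank→(start, suffix):
  0 → (6, 'aaccdgbgagbaeabbcbbeee')
  1 → (19, 'abbcbbeee')
  2 → (7, 'accdgbgagbaeabbcbbeee')
  3 → (0, 'adebdbaaccdgbgagbaeabbcbbeee')
  4 → (17, 'aeabbcbbeee')
  5 → (14, 'agbaeabbcbbeee')
  6 → (5, 'baaccdgbgagbaeabbcbbeee')
  7 → (16, 'baeabbcbbeee')
  8 → (20, 'bbcbbeee')
  9 → (23, 'bbeee')
  10 → (21, 'bcbbeee')
  11 → (3, 'bdbaaccdgbgagbaeabbcbbeee')
  12 → (24, 'beee')
  13 → (12, 'bgagbaeabbcbbeee')
  14 → (22, 'cbbeee')
  15 → (8, 'ccdgbgagbaeabbcbbeee')
  16 → (9, 'cdgbgagbaeabbcbbeee')
  17 → (4, 'dbaaccdgbgagbaeabbcbbeee')
  18 → (1, 'debdbaaccdgbgagbaeabbcbbeee')
  19 → (10, 'dgbgagbaeabbcbbeee')
  20 → (27, 'e')
  21 → (18, 'eabbcbbeee')
  22 → (2, 'ebdbaaccdgbgagbaeabbcbbeee')
  23 → (26, 'ee')
  24 → (25, 'eee')
  25 → (13, 'gagbaeabbcbbeee')
  26 → (15, 'gbaeabbcbbeee')
  27 → (11, 'gbgagbaeabbcbbeee')

SA = [6, 19, 7, 0, 17, 14, 5, 16, 20, 23, 21, 3, 24, 12, 22, 8, 9, 4, 1, 10, 27, 18, 2, 26, 25, 13, 15, 11]
rank  pair      lcp
   1  s[6:],s[19:]  1  'a'
   2  s[19:],s[7:]  1  'a'
   3  s[7:],s[0:]  1  'a'
   4  s[0:],s[17:]  1  'a'
   5  s[17:],s[14:]  1  'a'
   6  s[14:],s[5:]  0  ''
   7  s[5:],s[16:]  2  'ba'
   8  s[16:],s[20:]  1  'b'
   9  s[20:],s[23:]  2  'bb'
  10  s[23:],s[21:]  1  'b'
  11  s[21:],s[3:]  1  'b'
  12  s[3:],s[24:]  1  'b'
  13  s[24:],s[12:]  1  'b'
  14  s[12:],s[22:]  0  ''
  15  s[22:],s[8:]  1  'c'
  16  s[8:],s[9:]  1  'c'
  17  s[9:],s[4:]  0  ''
  18  s[4:],s[1:]  1  'd'
  19  s[1:],s[10:]  1  'd'
  20  s[10:],s[27:]  0  ''
  21  s[27:],s[18:]  1  'e'
  22  s[18:],s[2:]  1  'e'
  23  s[2:],s[26:]  1  'e'
  24  s[26:],s[25:]  2  'ee'
  25  s[25:],s[13:]  0  ''
  26  s[13:],s[15:]  1  'g'
  27  s[15:],s[11:]  2  'gb'

n(n+1)/2 = 28·29/2 = 406
Σ LCP = 0 + 1 + 1 + 1 + 1 + 1 + 0 + 2 + 1 + 2 + 1 + 1 + 1 + 1 + 0 + 1 + 1 + 0 + 1 + 1 + 0 + 1 + 1 + 1 + 2 + 0 + 1 + 2 = 26
distinct = 406 − 26 = 380

380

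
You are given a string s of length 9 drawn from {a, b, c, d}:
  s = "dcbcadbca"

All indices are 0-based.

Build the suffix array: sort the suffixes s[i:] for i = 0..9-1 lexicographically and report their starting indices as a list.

[8, 4, 6, 2, 7, 3, 1, 5, 0]

sorted suffixes:
  #0 SA[0]=8  'a'
  #1 SA[1]=4  'adbca'
  #2 SA[2]=6  'bca'
  #3 SA[3]=2  'bcadbca'
  #4 SA[4]=7  'ca'
  #5 SA[5]=3  'cadbca'
  #6 SA[6]=1  'cbcadbca'
  #7 SA[7]=5  'dbca'
  #8 SA[8]=0  'dcbcadbca'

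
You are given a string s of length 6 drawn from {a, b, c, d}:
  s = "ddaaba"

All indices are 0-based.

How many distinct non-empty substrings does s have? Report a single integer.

18

sorted suffixes:
  #0 SA[0]=5  'a'
  #1 SA[1]=2  'aaba'
  #2 SA[2]=3  'aba'
  #3 SA[3]=4  'ba'
  #4 SA[4]=1  'daaba'
  #5 SA[5]=0  'ddaaba'

SA = [5, 2, 3, 4, 1, 0]
i: (SA[i-1],SA[i]) lcp shared
  1: (5,2) 1 'a'
  2: (2,3) 1 'a'
  3: (3,4) 0 ''
  4: (4,1) 0 ''
  5: (1,0) 1 'd'

n(n+1)/2 = 6·7/2 = 21
Σ LCP = 0 + 1 + 1 + 0 + 0 + 1 = 3
distinct = 21 − 3 = 18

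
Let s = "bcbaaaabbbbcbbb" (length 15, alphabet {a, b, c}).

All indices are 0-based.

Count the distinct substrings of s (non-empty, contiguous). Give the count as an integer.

96

sorted suffixes:
  #0 SA[0]=3  'aaaabbbbcbbb'
  #1 SA[1]=4  'aaabbbbcbbb'
  #2 SA[2]=5  'aabbbbcbbb'
  #3 SA[3]=6  'abbbbcbbb'
  #4 SA[4]=14  'b'
  #5 SA[5]=2  'baaaabbbbcbbb'
  #6 SA[6]=13  'bb'
  #7 SA[7]=12  'bbb'
  #8 SA[8]=7  'bbbbcbbb'
  #9 SA[9]=8  'bbbcbbb'
  #10 SA[10]=9  'bbcbbb'
  #11 SA[11]=0  'bcbaaaabbbbcbbb'
  #12 SA[12]=10  'bcbbb'
  #13 SA[13]=1  'cbaaaabbbbcbbb'
  #14 SA[14]=11  'cbbb'

SA = [3, 4, 5, 6, 14, 2, 13, 12, 7, 8, 9, 0, 10, 1, 11]
i: (SA[i-1],SA[i]) lcp shared
  1: (3,4) 3 'aaa'
  2: (4,5) 2 'aa'
  3: (5,6) 1 'a'
  4: (6,14) 0 ''
  5: (14,2) 1 'b'
  6: (2,13) 1 'b'
  7: (13,12) 2 'bb'
  8: (12,7) 3 'bbb'
  9: (7,8) 3 'bbb'
  10: (8,9) 2 'bb'
  11: (9,0) 1 'b'
  12: (0,10) 3 'bcb'
  13: (10,1) 0 ''
  14: (1,11) 2 'cb'

n(n+1)/2 = 15·16/2 = 120
Σ LCP = 0 + 3 + 2 + 1 + 0 + 1 + 1 + 2 + 3 + 3 + 2 + 1 + 3 + 0 + 2 = 24
distinct = 120 − 24 = 96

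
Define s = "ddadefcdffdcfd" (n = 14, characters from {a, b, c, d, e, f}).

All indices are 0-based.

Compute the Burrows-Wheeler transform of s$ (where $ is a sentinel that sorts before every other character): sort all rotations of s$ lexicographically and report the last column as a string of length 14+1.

ddfdfdf$acdecfd

rank  rotation         last
    0  $ddadefcdffdcfd  d
    1  adefcdffdcfd$dd  d
    2  cdffdcfd$ddadef  f
    3  cfd$ddadefcdffd  d
    4  d$ddadefcdffdcf  f
    5  dadefcdffdcfd$d  d
    6  dcfd$ddadefcdff  f
    7  ddadefcdffdcfd$  $
    8  defcdffdcfd$dda  a
    9  dffdcfd$ddadefc  c
   10  efcdffdcfd$ddad  d
   11  fcdffdcfd$ddade  e
   12  fd$ddadefcdffdc  c
   13  fdcfd$ddadefcdf  f
   14  ffdcfd$ddadefcd  d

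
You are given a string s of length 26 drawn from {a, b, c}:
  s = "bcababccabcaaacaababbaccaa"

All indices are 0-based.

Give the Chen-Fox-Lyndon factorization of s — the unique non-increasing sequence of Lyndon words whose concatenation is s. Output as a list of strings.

emit factor 1: 'bc' (i=0, period=2)
emit factor 2: 'ababccabc' (i=2, period=9)
emit factor 3: 'aaacaababbacc' (i=11, period=13)
emit factor 4: 'a' (i=24, period=1)
emit factor 5: 'a' (i=25, period=1)

["bc", "ababccabc", "aaacaababbacc", "a", "a"]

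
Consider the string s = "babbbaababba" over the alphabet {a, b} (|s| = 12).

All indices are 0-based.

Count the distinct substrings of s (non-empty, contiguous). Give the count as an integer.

57

rank | idx | suffix
   0 |  11 | a
   1 |   5 | aababba
   2 |   6 | ababba
   3 |   8 | abba
   4 |   1 | abbbaababba
   5 |  10 | ba
   6 |   4 | baababba
   7 |   7 | babba
   8 |   0 | babbbaababba
   9 |   9 | bba
  10 |   3 | bbaababba
  11 |   2 | bbbaababba

SA = [11, 5, 6, 8, 1, 10, 4, 7, 0, 9, 3, 2]
i: (SA[i-1],SA[i]) lcp shared
  1: (11,5) 1 'a'
  2: (5,6) 1 'a'
  3: (6,8) 2 'ab'
  4: (8,1) 3 'abb'
  5: (1,10) 0 ''
  6: (10,4) 2 'ba'
  7: (4,7) 2 'ba'
  8: (7,0) 4 'babb'
  9: (0,9) 1 'b'
  10: (9,3) 3 'bba'
  11: (3,2) 2 'bb'

n(n+1)/2 = 12·13/2 = 78
Σ LCP = 0 + 1 + 1 + 2 + 3 + 0 + 2 + 2 + 4 + 1 + 3 + 2 = 21
distinct = 78 − 21 = 57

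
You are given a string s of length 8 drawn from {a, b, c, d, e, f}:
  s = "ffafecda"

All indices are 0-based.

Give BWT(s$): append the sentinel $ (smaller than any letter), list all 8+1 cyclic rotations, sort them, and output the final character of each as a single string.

adfecffa$

rank  rotation   last
    0  $ffafecda  a
    1  a$ffafecd  d
    2  afecda$ff  f
    3  cda$ffafe  e
    4  da$ffafec  c
    5  ecda$ffaf  f
    6  fafecda$f  f
    7  fecda$ffa  a
    8  ffafecda$  $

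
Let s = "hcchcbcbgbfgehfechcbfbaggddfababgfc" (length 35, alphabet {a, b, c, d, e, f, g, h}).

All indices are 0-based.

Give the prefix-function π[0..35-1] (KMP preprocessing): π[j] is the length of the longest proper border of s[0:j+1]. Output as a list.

π[0] = 0
j=1 s[j]='c': π[1]=0 (border '')
j=2 s[j]='c': π[2]=0 (border '')
j=3 s[j]='h': π[3]=1 (border 'h')
j=4 s[j]='c': π[4]=2 (border 'hc')
j=5 s[j]='b': k: 2→0; π[5]=0 (border '')
j=6 s[j]='c': π[6]=0 (border '')
j=7 s[j]='b': π[7]=0 (border '')
j=8 s[j]='g': π[8]=0 (border '')
j=9 s[j]='b': π[9]=0 (border '')
j=10 s[j]='f': π[10]=0 (border '')
j=11 s[j]='g': π[11]=0 (border '')
j=12 s[j]='e': π[12]=0 (border '')
j=13 s[j]='h': π[13]=1 (border 'h')
j=14 s[j]='f': k: 1→0; π[14]=0 (border '')
j=15 s[j]='e': π[15]=0 (border '')
j=16 s[j]='c': π[16]=0 (border '')
j=17 s[j]='h': π[17]=1 (border 'h')
j=18 s[j]='c': π[18]=2 (border 'hc')
j=19 s[j]='b': k: 2→0; π[19]=0 (border '')
j=20 s[j]='f': π[20]=0 (border '')
j=21 s[j]='b': π[21]=0 (border '')
j=22 s[j]='a': π[22]=0 (border '')
j=23 s[j]='g': π[23]=0 (border '')
j=24 s[j]='g': π[24]=0 (border '')
j=25 s[j]='d': π[25]=0 (border '')
j=26 s[j]='d': π[26]=0 (border '')
j=27 s[j]='f': π[27]=0 (border '')
j=28 s[j]='a': π[28]=0 (border '')
j=29 s[j]='b': π[29]=0 (border '')
j=30 s[j]='a': π[30]=0 (border '')
j=31 s[j]='b': π[31]=0 (border '')
j=32 s[j]='g': π[32]=0 (border '')
j=33 s[j]='f': π[33]=0 (border '')
j=34 s[j]='c': π[34]=0 (border '')

[0, 0, 0, 1, 2, 0, 0, 0, 0, 0, 0, 0, 0, 1, 0, 0, 0, 1, 2, 0, 0, 0, 0, 0, 0, 0, 0, 0, 0, 0, 0, 0, 0, 0, 0]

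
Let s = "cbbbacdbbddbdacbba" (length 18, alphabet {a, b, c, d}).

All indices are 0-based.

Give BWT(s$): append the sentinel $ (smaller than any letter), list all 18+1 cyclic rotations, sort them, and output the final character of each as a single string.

rank  rotation             last
    0  $cbbbacdbbddbdacbba  a
    1  a$cbbbacdbbddbdacbb  b
    2  acbba$cbbbacdbbddbd  d
    3  acdbbddbdacbba$cbbb  b
    4  ba$cbbbacdbbddbdacb  b
    5  bacdbbddbdacbba$cbb  b
    6  bba$cbbbacdbbddbdac  c
    7  bbacdbbddbdacbba$cb  b
    8  bbbacdbbddbdacbba$c  c
    9  bbddbdacbba$cbbbacd  d
   10  bdacbba$cbbbacdbbdd  d
   11  bddbdacbba$cbbbacdb  b
   12  cbba$cbbbacdbbddbda  a
   13  cbbbacdbbddbdacbba$  $
   14  cdbbddbdacbba$cbbba  a
   15  dacbba$cbbbacdbbddb  b
   16  dbbddbdacbba$cbbbac  c
   17  dbdacbba$cbbbacdbbd  d
   18  ddbdacbba$cbbbacdbb  b

abdbbbcbcddba$abcdb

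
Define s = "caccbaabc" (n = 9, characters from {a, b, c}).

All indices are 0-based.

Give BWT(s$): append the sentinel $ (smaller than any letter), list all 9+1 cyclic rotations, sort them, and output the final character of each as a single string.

rank  rotation    last
    0  $caccbaabc  c
    1  aabc$caccb  b
    2  abc$caccba  a
    3  accbaabc$c  c
    4  baabc$cacc  c
    5  bc$caccbaa  a
    6  c$caccbaab  b
    7  caccbaabc$  $
    8  cbaabc$cac  c
    9  ccbaabc$ca  a

cbaccab$ca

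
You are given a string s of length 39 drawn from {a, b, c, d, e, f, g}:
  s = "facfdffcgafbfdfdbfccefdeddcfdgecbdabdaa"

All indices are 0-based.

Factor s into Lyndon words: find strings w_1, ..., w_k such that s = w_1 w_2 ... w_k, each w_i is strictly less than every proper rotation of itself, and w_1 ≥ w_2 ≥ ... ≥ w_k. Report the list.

["f", "acfdffcgafbfdfdbfccefdeddcfdgecbd", "abd", "a", "a"]

emit factor 1: 'f' (i=0, period=1)
emit factor 2: 'acfdffcgafbfdfdbfccefdeddcfdgecbd' (i=1, period=33)
emit factor 3: 'abd' (i=34, period=3)
emit factor 4: 'a' (i=37, period=1)
emit factor 5: 'a' (i=38, period=1)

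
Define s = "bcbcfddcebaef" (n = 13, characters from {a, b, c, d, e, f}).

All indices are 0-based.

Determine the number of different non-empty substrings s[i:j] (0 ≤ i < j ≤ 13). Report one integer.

83

rank | idx | suffix
   0 |  10 | aef
   1 |   9 | baef
   2 |   0 | bcbcfddcebaef
   3 |   2 | bcfddcebaef
   4 |   1 | cbcfddcebaef
   5 |   7 | cebaef
   6 |   3 | cfddcebaef
   7 |   6 | dcebaef
   8 |   5 | ddcebaef
   9 |   8 | ebaef
  10 |  11 | ef
  11 |  12 | f
  12 |   4 | fddcebaef

SA = [10, 9, 0, 2, 1, 7, 3, 6, 5, 8, 11, 12, 4]
[i] adj suffixes → lcp
  [1] 10/9 → 0 ('')
  [2] 9/0 → 1 ('b')
  [3] 0/2 → 2 ('bc')
  [4] 2/1 → 0 ('')
  [5] 1/7 → 1 ('c')
  [6] 7/3 → 1 ('c')
  [7] 3/6 → 0 ('')
  [8] 6/5 → 1 ('d')
  [9] 5/8 → 0 ('')
  [10] 8/11 → 1 ('e')
  [11] 11/12 → 0 ('')
  [12] 12/4 → 1 ('f')

n(n+1)/2 = 13·14/2 = 91
Σ LCP = 0 + 0 + 1 + 2 + 0 + 1 + 1 + 0 + 1 + 0 + 1 + 0 + 1 = 8
distinct = 91 − 8 = 83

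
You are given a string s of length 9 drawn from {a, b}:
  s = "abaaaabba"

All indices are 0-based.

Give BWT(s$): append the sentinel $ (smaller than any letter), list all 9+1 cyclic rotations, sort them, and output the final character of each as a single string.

rank  rotation    last
    0  $abaaaabba  a
    1  a$abaaaabb  b
    2  aaaabba$ab  b
    3  aaabba$aba  a
    4  aabba$abaa  a
    5  abaaaabba$  $
    6  abba$abaaa  a
    7  ba$abaaaab  b
    8  baaaabba$a  a
    9  bba$abaaaa  a

abbaa$abaa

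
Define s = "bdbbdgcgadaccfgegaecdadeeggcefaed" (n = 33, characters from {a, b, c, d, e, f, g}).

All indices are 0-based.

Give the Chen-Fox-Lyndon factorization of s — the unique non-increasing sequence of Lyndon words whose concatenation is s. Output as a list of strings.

["bd", "bbdgcg", "ad", "accfgegaecdadeeggcefaed"]

emit factor 1: 'bd' (i=0, period=2)
emit factor 2: 'bbdgcg' (i=2, period=6)
emit factor 3: 'ad' (i=8, period=2)
emit factor 4: 'accfgegaecdadeeggcefaed' (i=10, period=23)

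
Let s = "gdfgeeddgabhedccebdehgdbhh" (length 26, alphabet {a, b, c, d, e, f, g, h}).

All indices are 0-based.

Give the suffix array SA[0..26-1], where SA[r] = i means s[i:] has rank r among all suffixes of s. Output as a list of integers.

[9, 17, 10, 23, 14, 15, 22, 13, 6, 18, 1, 7, 16, 12, 5, 4, 19, 2, 8, 21, 0, 3, 25, 11, 20, 24]

sorted suffixes:
  #0 SA[0]=9  'abhedccebdehgdbhh'
  #1 SA[1]=17  'bdehgdbhh'
  #2 SA[2]=10  'bhedccebdehgdbhh'
  #3 SA[3]=23  'bhh'
  #4 SA[4]=14  'ccebdehgdbhh'
  #5 SA[5]=15  'cebdehgdbhh'
  #6 SA[6]=22  'dbhh'
  #7 SA[7]=13  'dccebdehgdbhh'
  #8 SA[8]=6  'ddgabhedccebdehgdbhh'
  #9 SA[9]=18  'dehgdbhh'
  #10 SA[10]=1  'dfgeeddgabhedccebdehgdbhh'
  #11 SA[11]=7  'dgabhedccebdehgdbhh'
  #12 SA[12]=16  'ebdehgdbhh'
  #13 SA[13]=12  'edccebdehgdbhh'
  #14 SA[14]=5  'eddgabhedccebdehgdbhh'
  #15 SA[15]=4  'eeddgabhedccebdehgdbhh'
  #16 SA[16]=19  'ehgdbhh'
  #17 SA[17]=2  'fgeeddgabhedccebdehgdbhh'
  #18 SA[18]=8  'gabhedccebdehgdbhh'
  #19 SA[19]=21  'gdbhh'
  #20 SA[20]=0  'gdfgeeddgabhedccebdehgdbhh'
  #21 SA[21]=3  'geeddgabhedccebdehgdbhh'
  #22 SA[22]=25  'h'
  #23 SA[23]=11  'hedccebdehgdbhh'
  #24 SA[24]=20  'hgdbhh'
  #25 SA[25]=24  'hh'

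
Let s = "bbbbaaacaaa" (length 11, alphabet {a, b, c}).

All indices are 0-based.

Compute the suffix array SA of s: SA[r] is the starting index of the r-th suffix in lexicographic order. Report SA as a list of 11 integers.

sorted suffixes:
  #0 SA[0]=10  'a'
  #1 SA[1]=9  'aa'
  #2 SA[2]=8  'aaa'
  #3 SA[3]=4  'aaacaaa'
  #4 SA[4]=5  'aacaaa'
  #5 SA[5]=6  'acaaa'
  #6 SA[6]=3  'baaacaaa'
  #7 SA[7]=2  'bbaaacaaa'
  #8 SA[8]=1  'bbbaaacaaa'
  #9 SA[9]=0  'bbbbaaacaaa'
  #10 SA[10]=7  'caaa'

[10, 9, 8, 4, 5, 6, 3, 2, 1, 0, 7]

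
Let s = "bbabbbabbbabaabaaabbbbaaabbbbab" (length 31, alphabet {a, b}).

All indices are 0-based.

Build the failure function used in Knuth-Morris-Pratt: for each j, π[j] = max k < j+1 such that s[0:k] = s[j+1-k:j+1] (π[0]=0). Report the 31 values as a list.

[0, 1, 0, 1, 2, 2, 3, 4, 5, 6, 7, 8, 0, 0, 1, 0, 0, 0, 1, 2, 2, 2, 3, 0, 0, 1, 2, 2, 2, 3, 4]

π[0] = 0
j=1 s[j]='b': π[1]=1 (border 'b')
j=2 s[j]='a': k: 1→0; π[2]=0 (border '')
j=3 s[j]='b': π[3]=1 (border 'b')
j=4 s[j]='b': π[4]=2 (border 'bb')
j=5 s[j]='b': k: 2→1; π[5]=2 (border 'bb')
j=6 s[j]='a': π[6]=3 (border 'bba')
j=7 s[j]='b': π[7]=4 (border 'bbab')
j=8 s[j]='b': π[8]=5 (border 'bbabb')
j=9 s[j]='b': π[9]=6 (border 'bbabbb')
j=10 s[j]='a': π[10]=7 (border 'bbabbba')
j=11 s[j]='b': π[11]=8 (border 'bbabbbab')
j=12 s[j]='a': k: 8→4→1→0; π[12]=0 (border '')
j=13 s[j]='a': π[13]=0 (border '')
j=14 s[j]='b': π[14]=1 (border 'b')
j=15 s[j]='a': k: 1→0; π[15]=0 (border '')
j=16 s[j]='a': π[16]=0 (border '')
j=17 s[j]='a': π[17]=0 (border '')
j=18 s[j]='b': π[18]=1 (border 'b')
j=19 s[j]='b': π[19]=2 (border 'bb')
j=20 s[j]='b': k: 2→1; π[20]=2 (border 'bb')
j=21 s[j]='b': k: 2→1; π[21]=2 (border 'bb')
j=22 s[j]='a': π[22]=3 (border 'bba')
j=23 s[j]='a': k: 3→0; π[23]=0 (border '')
j=24 s[j]='a': π[24]=0 (border '')
j=25 s[j]='b': π[25]=1 (border 'b')
j=26 s[j]='b': π[26]=2 (border 'bb')
j=27 s[j]='b': k: 2→1; π[27]=2 (border 'bb')
j=28 s[j]='b': k: 2→1; π[28]=2 (border 'bb')
j=29 s[j]='a': π[29]=3 (border 'bba')
j=30 s[j]='b': π[30]=4 (border 'bbab')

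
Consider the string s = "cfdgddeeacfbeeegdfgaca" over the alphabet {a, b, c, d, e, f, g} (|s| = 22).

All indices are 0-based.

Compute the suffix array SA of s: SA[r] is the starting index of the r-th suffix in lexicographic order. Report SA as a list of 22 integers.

[21, 19, 8, 11, 20, 9, 0, 4, 5, 16, 2, 7, 6, 12, 13, 14, 10, 1, 17, 18, 3, 15]

rank | idx | suffix
   0 |  21 | a
   1 |  19 | aca
   2 |   8 | acfbeeegdfgaca
   3 |  11 | beeegdfgaca
   4 |  20 | ca
   5 |   9 | cfbeeegdfgaca
   6 |   0 | cfdgddeeacfbeeegdfgaca
   7 |   4 | ddeeacfbeeegdfgaca
   8 |   5 | deeacfbeeegdfgaca
   9 |  16 | dfgaca
  10 |   2 | dgddeeacfbeeegdfgaca
  11 |   7 | eacfbeeegdfgaca
  12 |   6 | eeacfbeeegdfgaca
  13 |  12 | eeegdfgaca
  14 |  13 | eegdfgaca
  15 |  14 | egdfgaca
  16 |  10 | fbeeegdfgaca
  17 |   1 | fdgddeeacfbeeegdfgaca
  18 |  17 | fgaca
  19 |  18 | gaca
  20 |   3 | gddeeacfbeeegdfgaca
  21 |  15 | gdfgaca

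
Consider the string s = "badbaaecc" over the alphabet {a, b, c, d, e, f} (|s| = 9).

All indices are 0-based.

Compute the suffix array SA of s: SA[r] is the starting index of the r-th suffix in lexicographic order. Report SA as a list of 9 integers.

[4, 1, 5, 3, 0, 8, 7, 2, 6]

rank | idx | suffix
   0 |   4 | aaecc
   1 |   1 | adbaaecc
   2 |   5 | aecc
   3 |   3 | baaecc
   4 |   0 | badbaaecc
   5 |   8 | c
   6 |   7 | cc
   7 |   2 | dbaaecc
   8 |   6 | ecc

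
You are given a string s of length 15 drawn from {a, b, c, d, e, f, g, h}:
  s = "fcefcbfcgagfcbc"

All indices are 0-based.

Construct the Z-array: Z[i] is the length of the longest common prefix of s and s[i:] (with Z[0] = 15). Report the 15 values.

[15, 0, 0, 2, 0, 0, 2, 0, 0, 0, 0, 2, 0, 0, 0]

Z[0]=15
i=1: i≥r, start 0; Z[1]=0
i=2: i≥r, start 0; Z[2]=0
i=3: i≥r, start 0; Z[3]=2 extend→box=[3,5)
i=4: min(r-i=1, Z[1]=0)=0; Z[4]=0
i=5: i≥r, start 0; Z[5]=0
i=6: i≥r, start 0; Z[6]=2 extend→box=[6,8)
i=7: min(r-i=1, Z[1]=0)=0; Z[7]=0
i=8: i≥r, start 0; Z[8]=0
i=9: i≥r, start 0; Z[9]=0
i=10: i≥r, start 0; Z[10]=0
i=11: i≥r, start 0; Z[11]=2 extend→box=[11,13)
i=12: min(r-i=1, Z[1]=0)=0; Z[12]=0
i=13: i≥r, start 0; Z[13]=0
i=14: i≥r, start 0; Z[14]=0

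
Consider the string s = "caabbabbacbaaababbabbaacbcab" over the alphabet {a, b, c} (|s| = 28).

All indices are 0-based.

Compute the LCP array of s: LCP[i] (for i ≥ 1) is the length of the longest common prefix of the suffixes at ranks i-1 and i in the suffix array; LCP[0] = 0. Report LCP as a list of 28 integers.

sorted suffixes:
  #0 SA[0]=11  'aaababbabbaacbcab'
  #1 SA[1]=12  'aababbabbaacbcab'
  #2 SA[2]=1  'aabbabbacbaaababbabbaacbcab'
  #3 SA[3]=21  'aacbcab'
  #4 SA[4]=26  'ab'
  #5 SA[5]=13  'ababbabbaacbcab'
  #6 SA[6]=18  'abbaacbcab'
  #7 SA[7]=15  'abbabbaacbcab'
  #8 SA[8]=2  'abbabbacbaaababbabbaacbcab'
  #9 SA[9]=5  'abbacbaaababbabbaacbcab'
  #10 SA[10]=8  'acbaaababbabbaacbcab'
  #11 SA[11]=22  'acbcab'
  #12 SA[12]=27  'b'
  #13 SA[13]=10  'baaababbabbaacbcab'
  #14 SA[14]=20  'baacbcab'
  #15 SA[15]=17  'babbaacbcab'
  #16 SA[16]=14  'babbabbaacbcab'
  #17 SA[17]=4  'babbacbaaababbabbaacbcab'
  #18 SA[18]=7  'bacbaaababbabbaacbcab'
  #19 SA[19]=19  'bbaacbcab'
  #20 SA[20]=16  'bbabbaacbcab'
  #21 SA[21]=3  'bbabbacbaaababbabbaacbcab'
  #22 SA[22]=6  'bbacbaaababbabbaacbcab'
  #23 SA[23]=24  'bcab'
  #24 SA[24]=0  'caabbabbacbaaababbabbaacbcab'
  #25 SA[25]=25  'cab'
  #26 SA[26]=9  'cbaaababbabbaacbcab'
  #27 SA[27]=23  'cbcab'

SA = [11, 12, 1, 21, 26, 13, 18, 15, 2, 5, 8, 22, 27, 10, 20, 17, 14, 4, 7, 19, 16, 3, 6, 24, 0, 25, 9, 23]
i: (SA[i-1],SA[i]) lcp shared
  1: (11,12) 2 'aa'
  2: (12,1) 3 'aab'
  3: (1,21) 2 'aa'
  4: (21,26) 1 'a'
  5: (26,13) 2 'ab'
  6: (13,18) 2 'ab'
  7: (18,15) 4 'abba'
  8: (15,2) 7 'abbabba'
  9: (2,5) 4 'abba'
  10: (5,8) 1 'a'
  11: (8,22) 3 'acb'
  12: (22,27) 0 ''
  13: (27,10) 1 'b'
  14: (10,20) 3 'baa'
  15: (20,17) 2 'ba'
  16: (17,14) 5 'babba'
  17: (14,4) 5 'babba'
  18: (4,7) 2 'ba'
  19: (7,19) 1 'b'
  20: (19,16) 3 'bba'
  21: (16,3) 6 'bbabba'
  22: (3,6) 3 'bba'
  23: (6,24) 1 'b'
  24: (24,0) 0 ''
  25: (0,25) 2 'ca'
  26: (25,9) 1 'c'
  27: (9,23) 2 'cb'

[0, 2, 3, 2, 1, 2, 2, 4, 7, 4, 1, 3, 0, 1, 3, 2, 5, 5, 2, 1, 3, 6, 3, 1, 0, 2, 1, 2]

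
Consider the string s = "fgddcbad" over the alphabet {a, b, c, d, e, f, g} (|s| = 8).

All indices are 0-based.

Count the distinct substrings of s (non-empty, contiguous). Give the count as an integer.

sorted suffixes:
  #0 SA[0]=6  'ad'
  #1 SA[1]=5  'bad'
  #2 SA[2]=4  'cbad'
  #3 SA[3]=7  'd'
  #4 SA[4]=3  'dcbad'
  #5 SA[5]=2  'ddcbad'
  #6 SA[6]=0  'fgddcbad'
  #7 SA[7]=1  'gddcbad'

SA = [6, 5, 4, 7, 3, 2, 0, 1]
i: (SA[i-1],SA[i]) lcp shared
  1: (6,5) 0 ''
  2: (5,4) 0 ''
  3: (4,7) 0 ''
  4: (7,3) 1 'd'
  5: (3,2) 1 'd'
  6: (2,0) 0 ''
  7: (0,1) 0 ''

n(n+1)/2 = 8·9/2 = 36
Σ LCP = 0 + 0 + 0 + 0 + 1 + 1 + 0 + 0 = 2
distinct = 36 − 2 = 34

34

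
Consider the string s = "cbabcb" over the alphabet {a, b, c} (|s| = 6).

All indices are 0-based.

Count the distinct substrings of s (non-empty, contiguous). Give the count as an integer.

17

rank | idx | suffix
   0 |   2 | abcb
   1 |   5 | b
   2 |   1 | babcb
   3 |   3 | bcb
   4 |   4 | cb
   5 |   0 | cbabcb

SA = [2, 5, 1, 3, 4, 0]
[i] adj suffixes → lcp
  [1] 2/5 → 0 ('')
  [2] 5/1 → 1 ('b')
  [3] 1/3 → 1 ('b')
  [4] 3/4 → 0 ('')
  [5] 4/0 → 2 ('cb')

n(n+1)/2 = 6·7/2 = 21
Σ LCP = 0 + 0 + 1 + 1 + 0 + 2 = 4
distinct = 21 − 4 = 17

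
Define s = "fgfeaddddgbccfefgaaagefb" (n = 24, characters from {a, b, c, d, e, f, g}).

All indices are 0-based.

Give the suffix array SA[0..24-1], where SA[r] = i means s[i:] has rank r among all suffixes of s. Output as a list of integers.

[17, 18, 4, 19, 23, 10, 11, 12, 5, 6, 7, 8, 3, 21, 14, 22, 2, 13, 15, 0, 16, 9, 20, 1]

sorted suffixes:
  #0 SA[0]=17  'aaagefb'
  #1 SA[1]=18  'aagefb'
  #2 SA[2]=4  'addddgbccfefgaaagefb'
  #3 SA[3]=19  'agefb'
  #4 SA[4]=23  'b'
  #5 SA[5]=10  'bccfefgaaagefb'
  #6 SA[6]=11  'ccfefgaaagefb'
  #7 SA[7]=12  'cfefgaaagefb'
  #8 SA[8]=5  'ddddgbccfefgaaagefb'
  #9 SA[9]=6  'dddgbccfefgaaagefb'
  #10 SA[10]=7  'ddgbccfefgaaagefb'
  #11 SA[11]=8  'dgbccfefgaaagefb'
  #12 SA[12]=3  'eaddddgbccfefgaaagefb'
  #13 SA[13]=21  'efb'
  #14 SA[14]=14  'efgaaagefb'
  #15 SA[15]=22  'fb'
  #16 SA[16]=2  'feaddddgbccfefgaaagefb'
  #17 SA[17]=13  'fefgaaagefb'
  #18 SA[18]=15  'fgaaagefb'
  #19 SA[19]=0  'fgfeaddddgbccfefgaaagefb'
  #20 SA[20]=16  'gaaagefb'
  #21 SA[21]=9  'gbccfefgaaagefb'
  #22 SA[22]=20  'gefb'
  #23 SA[23]=1  'gfeaddddgbccfefgaaagefb'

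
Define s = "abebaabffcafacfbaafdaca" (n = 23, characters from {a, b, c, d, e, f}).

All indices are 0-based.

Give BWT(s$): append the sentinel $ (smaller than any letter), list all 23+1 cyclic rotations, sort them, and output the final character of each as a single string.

rank  rotation                  last
    0  $abebaabffcafacfbaafdaca  a
    1  a$abebaabffcafacfbaafdac  c
    2  aabffcafacfbaafdaca$abeb  b
    3  aafdaca$abebaabffcafacfb  b
    4  abebaabffcafacfbaafdaca$  $
    5  abffcafacfbaafdaca$abeba  a
    6  aca$abebaabffcafacfbaafd  d
    7  acfbaafdaca$abebaabffcaf  f
    8  afacfbaafdaca$abebaabffc  c
    9  afdaca$abebaabffcafacfba  a
   10  baabffcafacfbaafdaca$abe  e
   11  baafdaca$abebaabffcafacf  f
   12  bebaabffcafacfbaafdaca$a  a
   13  bffcafacfbaafdaca$abebaa  a
   14  ca$abebaabffcafacfbaafda  a
   15  cafacfbaafdaca$abebaabff  f
   16  cfbaafdaca$abebaabffcafa  a
   17  daca$abebaabffcafacfbaaf  f
   18  ebaabffcafacfbaafdaca$ab  b
   19  facfbaafdaca$abebaabffca  a
   20  fbaafdaca$abebaabffcafac  c
   21  fcafacfbaafdaca$abebaabf  f
   22  fdaca$abebaabffcafacfbaa  a
   23  ffcafacfbaafdaca$abebaab  b

acbb$adfcaefaaafafbacfab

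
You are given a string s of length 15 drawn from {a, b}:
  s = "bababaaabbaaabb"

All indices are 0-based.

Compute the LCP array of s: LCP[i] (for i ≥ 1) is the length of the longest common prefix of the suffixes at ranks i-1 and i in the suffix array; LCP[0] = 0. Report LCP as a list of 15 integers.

sorted suffixes:
  #0 SA[0]=10  'aaabb'
  #1 SA[1]=5  'aaabbaaabb'
  #2 SA[2]=11  'aabb'
  #3 SA[3]=6  'aabbaaabb'
  #4 SA[4]=3  'abaaabbaaabb'
  #5 SA[5]=1  'ababaaabbaaabb'
  #6 SA[6]=12  'abb'
  #7 SA[7]=7  'abbaaabb'
  #8 SA[8]=14  'b'
  #9 SA[9]=9  'baaabb'
  #10 SA[10]=4  'baaabbaaabb'
  #11 SA[11]=2  'babaaabbaaabb'
  #12 SA[12]=0  'bababaaabbaaabb'
  #13 SA[13]=13  'bb'
  #14 SA[14]=8  'bbaaabb'

SA = [10, 5, 11, 6, 3, 1, 12, 7, 14, 9, 4, 2, 0, 13, 8]
i: (SA[i-1],SA[i]) lcp shared
  1: (10,5) 5 'aaabb'
  2: (5,11) 2 'aa'
  3: (11,6) 4 'aabb'
  4: (6,3) 1 'a'
  5: (3,1) 3 'aba'
  6: (1,12) 2 'ab'
  7: (12,7) 3 'abb'
  8: (7,14) 0 ''
  9: (14,9) 1 'b'
  10: (9,4) 6 'baaabb'
  11: (4,2) 2 'ba'
  12: (2,0) 4 'baba'
  13: (0,13) 1 'b'
  14: (13,8) 2 'bb'

[0, 5, 2, 4, 1, 3, 2, 3, 0, 1, 6, 2, 4, 1, 2]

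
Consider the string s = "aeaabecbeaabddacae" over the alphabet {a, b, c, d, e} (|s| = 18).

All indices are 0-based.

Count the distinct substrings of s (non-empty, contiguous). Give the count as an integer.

rank | idx | suffix
   0 |   9 | aabddacae
   1 |   2 | aabecbeaabddacae
   2 |  10 | abddacae
   3 |   3 | abecbeaabddacae
   4 |  14 | acae
   5 |  16 | ae
   6 |   0 | aeaabecbeaabddacae
   7 |  11 | bddacae
   8 |   7 | beaabddacae
   9 |   4 | becbeaabddacae
  10 |  15 | cae
  11 |   6 | cbeaabddacae
  12 |  13 | dacae
  13 |  12 | ddacae
  14 |  17 | e
  15 |   8 | eaabddacae
  16 |   1 | eaabecbeaabddacae
  17 |   5 | ecbeaabddacae

SA = [9, 2, 10, 3, 14, 16, 0, 11, 7, 4, 15, 6, 13, 12, 17, 8, 1, 5]
rank  pair      lcp
   1  s[9:],s[2:]  3  'aab'
   2  s[2:],s[10:]  1  'a'
   3  s[10:],s[3:]  2  'ab'
   4  s[3:],s[14:]  1  'a'
   5  s[14:],s[16:]  1  'a'
   6  s[16:],s[0:]  2  'ae'
   7  s[0:],s[11:]  0  ''
   8  s[11:],s[7:]  1  'b'
   9  s[7:],s[4:]  2  'be'
  10  s[4:],s[15:]  0  ''
  11  s[15:],s[6:]  1  'c'
  12  s[6:],s[13:]  0  ''
  13  s[13:],s[12:]  1  'd'
  14  s[12:],s[17:]  0  ''
  15  s[17:],s[8:]  1  'e'
  16  s[8:],s[1:]  4  'eaab'
  17  s[1:],s[5:]  1  'e'

n(n+1)/2 = 18·19/2 = 171
Σ LCP = 0 + 3 + 1 + 2 + 1 + 1 + 2 + 0 + 1 + 2 + 0 + 1 + 0 + 1 + 0 + 1 + 4 + 1 = 21
distinct = 171 − 21 = 150

150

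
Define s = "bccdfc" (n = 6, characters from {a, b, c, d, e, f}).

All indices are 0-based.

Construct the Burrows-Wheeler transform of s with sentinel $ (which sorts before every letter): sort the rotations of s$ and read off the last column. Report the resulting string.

rank  rotation last
    0  $bccdfc  c
    1  bccdfc$  $
    2  c$bccdf  f
    3  ccdfc$b  b
    4  cdfc$bc  c
    5  dfc$bcc  c
    6  fc$bccd  d

c$fbccd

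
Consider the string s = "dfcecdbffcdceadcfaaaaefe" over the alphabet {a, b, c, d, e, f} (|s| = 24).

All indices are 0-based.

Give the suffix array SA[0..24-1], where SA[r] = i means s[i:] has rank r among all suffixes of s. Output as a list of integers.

[17, 18, 19, 13, 20, 6, 4, 9, 11, 2, 15, 5, 10, 14, 0, 23, 12, 3, 21, 16, 8, 1, 22, 7]

sorted suffixes:
  #0 SA[0]=17  'aaaaefe'
  #1 SA[1]=18  'aaaefe'
  #2 SA[2]=19  'aaefe'
  #3 SA[3]=13  'adcfaaaaefe'
  #4 SA[4]=20  'aefe'
  #5 SA[5]=6  'bffcdceadcfaaaaefe'
  #6 SA[6]=4  'cdbffcdceadcfaaaaefe'
  #7 SA[7]=9  'cdceadcfaaaaefe'
  #8 SA[8]=11  'ceadcfaaaaefe'
  #9 SA[9]=2  'cecdbffcdceadcfaaaaefe'
  #10 SA[10]=15  'cfaaaaefe'
  #11 SA[11]=5  'dbffcdceadcfaaaaefe'
  #12 SA[12]=10  'dceadcfaaaaefe'
  #13 SA[13]=14  'dcfaaaaefe'
  #14 SA[14]=0  'dfcecdbffcdceadcfaaaaefe'
  #15 SA[15]=23  'e'
  #16 SA[16]=12  'eadcfaaaaefe'
  #17 SA[17]=3  'ecdbffcdceadcfaaaaefe'
  #18 SA[18]=21  'efe'
  #19 SA[19]=16  'faaaaefe'
  #20 SA[20]=8  'fcdceadcfaaaaefe'
  #21 SA[21]=1  'fcecdbffcdceadcfaaaaefe'
  #22 SA[22]=22  'fe'
  #23 SA[23]=7  'ffcdceadcfaaaaefe'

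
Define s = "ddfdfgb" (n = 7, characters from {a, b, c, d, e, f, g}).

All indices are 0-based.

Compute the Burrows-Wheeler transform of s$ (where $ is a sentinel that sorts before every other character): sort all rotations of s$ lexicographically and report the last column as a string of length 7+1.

bg$dfddf

rank  rotation  last
    0  $ddfdfgb  b
    1  b$ddfdfg  g
    2  ddfdfgb$  $
    3  dfdfgb$d  d
    4  dfgb$ddf  f
    5  fdfgb$dd  d
    6  fgb$ddfd  d
    7  gb$ddfdf  f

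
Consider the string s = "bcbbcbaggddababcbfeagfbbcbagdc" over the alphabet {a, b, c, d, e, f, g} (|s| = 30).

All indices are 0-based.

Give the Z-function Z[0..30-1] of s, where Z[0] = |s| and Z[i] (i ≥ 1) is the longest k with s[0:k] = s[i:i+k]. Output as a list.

Z[0]=30
i=1: fresh scan; Z[1]=0
i=2: fresh scan; Z[2]=1 scan→box=[2,3)
i=3: fresh scan; Z[3]=3 scan→box=[3,6)
i=4: min(r-i=2, Z[1]=0)=0; Z[4]=0
i=5: min(r-i=1, Z[2]=1)=1; Z[5]=1
i=6: fresh scan; Z[6]=0
i=7: fresh scan; Z[7]=0
i=8: fresh scan; Z[8]=0
i=9: fresh scan; Z[9]=0
i=10: fresh scan; Z[10]=0
i=11: fresh scan; Z[11]=0
i=12: fresh scan; Z[12]=1 scan→box=[12,13)
i=13: fresh scan; Z[13]=0
i=14: fresh scan; Z[14]=3 scan→box=[14,17)
i=15: min(r-i=2, Z[1]=0)=0; Z[15]=0
i=16: min(r-i=1, Z[2]=1)=1; Z[16]=1
i=17: fresh scan; Z[17]=0
i=18: fresh scan; Z[18]=0
i=19: fresh scan; Z[19]=0
i=20: fresh scan; Z[20]=0
i=21: fresh scan; Z[21]=0
i=22: fresh scan; Z[22]=1 scan→box=[22,23)
i=23: fresh scan; Z[23]=3 scan→box=[23,26)
i=24: min(r-i=2, Z[1]=0)=0; Z[24]=0
i=25: min(r-i=1, Z[2]=1)=1; Z[25]=1
i=26: fresh scan; Z[26]=0
i=27: fresh scan; Z[27]=0
i=28: fresh scan; Z[28]=0
i=29: fresh scan; Z[29]=0

[30, 0, 1, 3, 0, 1, 0, 0, 0, 0, 0, 0, 1, 0, 3, 0, 1, 0, 0, 0, 0, 0, 1, 3, 0, 1, 0, 0, 0, 0]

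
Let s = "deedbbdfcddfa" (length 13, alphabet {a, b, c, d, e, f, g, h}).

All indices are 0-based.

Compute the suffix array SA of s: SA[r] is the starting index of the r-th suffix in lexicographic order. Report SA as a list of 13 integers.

[12, 4, 5, 8, 3, 9, 0, 10, 6, 2, 1, 11, 7]

rank→(start, suffix):
  0 → (12, 'a')
  1 → (4, 'bbdfcddfa')
  2 → (5, 'bdfcddfa')
  3 → (8, 'cddfa')
  4 → (3, 'dbbdfcddfa')
  5 → (9, 'ddfa')
  6 → (0, 'deedbbdfcddfa')
  7 → (10, 'dfa')
  8 → (6, 'dfcddfa')
  9 → (2, 'edbbdfcddfa')
  10 → (1, 'eedbbdfcddfa')
  11 → (11, 'fa')
  12 → (7, 'fcddfa')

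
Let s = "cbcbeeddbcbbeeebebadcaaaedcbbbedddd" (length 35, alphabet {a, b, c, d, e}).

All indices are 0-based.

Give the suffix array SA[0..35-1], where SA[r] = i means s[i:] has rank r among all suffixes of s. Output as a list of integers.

sorted suffixes:
  #0 SA[0]=21  'aaaedcbbbedddd'
  #1 SA[1]=22  'aaedcbbbedddd'
  #2 SA[2]=18  'adcaaaedcbbbedddd'
  #3 SA[3]=23  'aedcbbbedddd'
  #4 SA[4]=17  'badcaaaedcbbbedddd'
  #5 SA[5]=27  'bbbedddd'
  #6 SA[6]=28  'bbedddd'
  #7 SA[7]=10  'bbeeebebadcaaaedcbbbedddd'
  #8 SA[8]=8  'bcbbeeebebadcaaaedcbbbedddd'
  #9 SA[9]=1  'bcbeeddbcbbeeebebadcaaaedcbbbedddd'
  #10 SA[10]=15  'bebadcaaaedcbbbedddd'
  #11 SA[11]=29  'bedddd'
  #12 SA[12]=3  'beeddbcbbeeebebadcaaaedcbbbedddd'
  #13 SA[13]=11  'beeebebadcaaaedcbbbedddd'
  #14 SA[14]=20  'caaaedcbbbedddd'
  #15 SA[15]=26  'cbbbedddd'
  #16 SA[16]=9  'cbbeeebebadcaaaedcbbbedddd'
  #17 SA[17]=0  'cbcbeeddbcbbeeebebadcaaaedcbbbedddd'
  #18 SA[18]=2  'cbeeddbcbbeeebebadcaaaedcbbbedddd'
  #19 SA[19]=34  'd'
  #20 SA[20]=7  'dbcbbeeebebadcaaaedcbbbedddd'
  #21 SA[21]=19  'dcaaaedcbbbedddd'
  #22 SA[22]=25  'dcbbbedddd'
  #23 SA[23]=33  'dd'
  #24 SA[24]=6  'ddbcbbeeebebadcaaaedcbbbedddd'
  #25 SA[25]=32  'ddd'
  #26 SA[26]=31  'dddd'
  #27 SA[27]=16  'ebadcaaaedcbbbedddd'
  #28 SA[28]=14  'ebebadcaaaedcbbbedddd'
  #29 SA[29]=24  'edcbbbedddd'
  #30 SA[30]=5  'eddbcbbeeebebadcaaaedcbbbedddd'
  #31 SA[31]=30  'edddd'
  #32 SA[32]=13  'eebebadcaaaedcbbbedddd'
  #33 SA[33]=4  'eeddbcbbeeebebadcaaaedcbbbedddd'
  #34 SA[34]=12  'eeebebadcaaaedcbbbedddd'

[21, 22, 18, 23, 17, 27, 28, 10, 8, 1, 15, 29, 3, 11, 20, 26, 9, 0, 2, 34, 7, 19, 25, 33, 6, 32, 31, 16, 14, 24, 5, 30, 13, 4, 12]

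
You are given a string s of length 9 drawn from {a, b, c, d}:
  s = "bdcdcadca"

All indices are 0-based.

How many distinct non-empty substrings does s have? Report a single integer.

sorted suffixes:
  #0 SA[0]=8  'a'
  #1 SA[1]=5  'adca'
  #2 SA[2]=0  'bdcdcadca'
  #3 SA[3]=7  'ca'
  #4 SA[4]=4  'cadca'
  #5 SA[5]=2  'cdcadca'
  #6 SA[6]=6  'dca'
  #7 SA[7]=3  'dcadca'
  #8 SA[8]=1  'dcdcadca'

SA = [8, 5, 0, 7, 4, 2, 6, 3, 1]
rank  pair      lcp
   1  s[8:],s[5:]  1  'a'
   2  s[5:],s[0:]  0  ''
   3  s[0:],s[7:]  0  ''
   4  s[7:],s[4:]  2  'ca'
   5  s[4:],s[2:]  1  'c'
   6  s[2:],s[6:]  0  ''
   7  s[6:],s[3:]  3  'dca'
   8  s[3:],s[1:]  2  'dc'

n(n+1)/2 = 9·10/2 = 45
Σ LCP = 0 + 1 + 0 + 0 + 2 + 1 + 0 + 3 + 2 = 9
distinct = 45 − 9 = 36

36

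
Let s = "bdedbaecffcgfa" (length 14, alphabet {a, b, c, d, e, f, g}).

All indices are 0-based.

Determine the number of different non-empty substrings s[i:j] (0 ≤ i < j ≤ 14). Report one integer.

rank | idx | suffix
   0 |  13 | a
   1 |   5 | aecffcgfa
   2 |   4 | baecffcgfa
   3 |   0 | bdedbaecffcgfa
   4 |   7 | cffcgfa
   5 |  10 | cgfa
   6 |   3 | dbaecffcgfa
   7 |   1 | dedbaecffcgfa
   8 |   6 | ecffcgfa
   9 |   2 | edbaecffcgfa
  10 |  12 | fa
  11 |   9 | fcgfa
  12 |   8 | ffcgfa
  13 |  11 | gfa

SA = [13, 5, 4, 0, 7, 10, 3, 1, 6, 2, 12, 9, 8, 11]
i: (SA[i-1],SA[i]) lcp shared
  1: (13,5) 1 'a'
  2: (5,4) 0 ''
  3: (4,0) 1 'b'
  4: (0,7) 0 ''
  5: (7,10) 1 'c'
  6: (10,3) 0 ''
  7: (3,1) 1 'd'
  8: (1,6) 0 ''
  9: (6,2) 1 'e'
  10: (2,12) 0 ''
  11: (12,9) 1 'f'
  12: (9,8) 1 'f'
  13: (8,11) 0 ''

n(n+1)/2 = 14·15/2 = 105
Σ LCP = 0 + 1 + 0 + 1 + 0 + 1 + 0 + 1 + 0 + 1 + 0 + 1 + 1 + 0 = 7
distinct = 105 − 7 = 98

98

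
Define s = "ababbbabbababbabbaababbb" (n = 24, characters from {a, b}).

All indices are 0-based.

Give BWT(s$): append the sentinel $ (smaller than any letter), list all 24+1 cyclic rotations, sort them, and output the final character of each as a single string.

rank  rotation                   last
    0  $ababbbabbababbabbaababbb  b
    1  aababbb$ababbbabbababbabb  b
    2  ababbabbaababbb$ababbbabb  b
    3  ababbb$ababbbabbababbabba  a
    4  ababbbabbababbabbaababbb$  $
    5  abbaababbb$ababbbabbababb  b
    6  abbababbabbaababbb$ababbb  b
    7  abbabbaababbb$ababbbabbab  b
    8  abbb$ababbbabbababbabbaab  b
    9  abbbabbababbabbaababbb$ab  b
   10  b$ababbbabbababbabbaababb  b
   11  baababbb$ababbbabbababbab  b
   12  bababbabbaababbb$ababbbab  b
   13  babbaababbb$ababbbabbabab  b
   14  babbababbabbaababbb$ababb  b
   15  babbabbaababbb$ababbbabba  a
   16  babbb$ababbbabbababbabbaa  a
   17  babbbabbababbabbaababbb$a  a
   18  bb$ababbbabbababbabbaabab  b
   19  bbaababbb$ababbbabbababba  a
   20  bbababbabbaababbb$ababbba  a
   21  bbabbaababbb$ababbbabbaba  a
   22  bbabbababbabbaababbb$abab  b
   23  bbb$ababbbabbababbabbaaba  a
   24  bbbabbababbabbaababbb$aba  a

bbba$bbbbbbbbbbaaabaaabaa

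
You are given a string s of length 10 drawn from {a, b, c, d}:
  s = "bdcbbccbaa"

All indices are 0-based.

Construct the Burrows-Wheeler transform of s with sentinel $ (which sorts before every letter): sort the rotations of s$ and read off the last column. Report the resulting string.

aabccb$cdbb

rank  rotation     last
    0  $bdcbbccbaa  a
    1  a$bdcbbccba  a
    2  aa$bdcbbccb  b
    3  baa$bdcbbcc  c
    4  bbccbaa$bdc  c
    5  bccbaa$bdcb  b
    6  bdcbbccbaa$  $
    7  cbaa$bdcbbc  c
    8  cbbccbaa$bd  d
    9  ccbaa$bdcbb  b
   10  dcbbccbaa$b  b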